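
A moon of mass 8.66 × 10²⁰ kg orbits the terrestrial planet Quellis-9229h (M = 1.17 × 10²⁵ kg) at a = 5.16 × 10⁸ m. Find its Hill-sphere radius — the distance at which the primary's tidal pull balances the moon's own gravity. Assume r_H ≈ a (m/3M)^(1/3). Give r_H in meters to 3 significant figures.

1.50 × 10⁷ m

r_H ≈ a (m/3M)^(1/3)
    = (5.16 × 10⁸) × (8.66 × 10²⁰ / (3 × 1.17 × 10²⁵))^(1/3)
    = 1.50 × 10⁷ m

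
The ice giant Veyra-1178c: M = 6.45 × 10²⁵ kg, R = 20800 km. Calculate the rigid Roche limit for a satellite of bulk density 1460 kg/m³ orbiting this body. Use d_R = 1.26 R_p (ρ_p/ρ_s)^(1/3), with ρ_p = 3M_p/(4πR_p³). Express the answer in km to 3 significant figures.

ρ_p = 3M_p/(4πR_p³) = 3 × (6.45 × 10²⁵) / (4π × (2.08 × 10⁷ m)³) = 1710 kg/m³
d_R = 1.26 × 20800 km × (1710/1460)^(1/3)
    = 27600 km

27600 km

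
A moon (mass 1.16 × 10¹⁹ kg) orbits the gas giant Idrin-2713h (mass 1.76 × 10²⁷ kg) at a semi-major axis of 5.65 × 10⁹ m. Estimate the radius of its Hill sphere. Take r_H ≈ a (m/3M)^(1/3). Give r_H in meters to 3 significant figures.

r_H ≈ a (m/3M)^(1/3)
    = (5.65 × 10⁹) × (1.16 × 10¹⁹ / (3 × 1.76 × 10²⁷))^(1/3)
    = 7.34 × 10⁶ m

7.34 × 10⁶ m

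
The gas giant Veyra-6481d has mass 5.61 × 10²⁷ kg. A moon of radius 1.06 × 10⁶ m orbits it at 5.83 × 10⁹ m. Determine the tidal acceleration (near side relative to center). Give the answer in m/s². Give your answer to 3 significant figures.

4.01 × 10⁻⁶ m/s²

Δa = 2GMr/d³
   = 2 × (6.674 × 10⁻¹¹) × (5.61 × 10²⁷) × (1.06 × 10⁶) / (5.83 × 10⁹)³
   = 4.01 × 10⁻⁶ m/s²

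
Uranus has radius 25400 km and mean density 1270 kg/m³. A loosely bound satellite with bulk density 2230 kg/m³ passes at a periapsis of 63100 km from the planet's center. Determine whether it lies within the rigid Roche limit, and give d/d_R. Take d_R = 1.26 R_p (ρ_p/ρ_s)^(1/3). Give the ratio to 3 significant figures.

outside; d/d_R ≈ 2.38

d_R = 1.26 × (25400 km) × (1270/2230)^(1/3) = 26530 km
d/d_R = (63100) / (26530) = 2.38
Since d/d_R > 1, the body is outside the Roche limit.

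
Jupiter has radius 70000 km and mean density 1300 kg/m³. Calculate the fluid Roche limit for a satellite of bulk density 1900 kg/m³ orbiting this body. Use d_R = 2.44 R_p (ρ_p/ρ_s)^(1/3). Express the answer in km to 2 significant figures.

1.5 × 10⁵ km

d_R = 2.44 × 70000 km × (1300/1900)^(1/3)
    = 1.5 × 10⁵ km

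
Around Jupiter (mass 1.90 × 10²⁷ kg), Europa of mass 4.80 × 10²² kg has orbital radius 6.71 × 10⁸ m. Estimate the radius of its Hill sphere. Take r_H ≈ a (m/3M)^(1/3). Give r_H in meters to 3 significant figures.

1.37 × 10⁷ m

r_H ≈ a (m/3M)^(1/3)
    = (6.71 × 10⁸) × (4.80 × 10²² / (3 × 1.90 × 10²⁷))^(1/3)
    = 1.37 × 10⁷ m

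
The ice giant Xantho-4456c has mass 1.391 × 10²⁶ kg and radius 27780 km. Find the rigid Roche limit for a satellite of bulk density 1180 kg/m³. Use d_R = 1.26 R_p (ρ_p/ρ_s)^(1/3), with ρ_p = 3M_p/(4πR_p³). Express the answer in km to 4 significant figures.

38330 km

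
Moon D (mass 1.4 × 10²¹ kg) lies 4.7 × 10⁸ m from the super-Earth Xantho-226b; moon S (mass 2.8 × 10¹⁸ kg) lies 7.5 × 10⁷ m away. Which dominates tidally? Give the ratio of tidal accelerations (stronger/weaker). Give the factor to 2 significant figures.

Moon D, by a factor of ≈ 2.0

Tidal stretch scales as M/d³; compute that for each body.
Moon D: (1.4 × 10²¹) / (4.7 × 10⁸)³ = 1.348 × 10⁻⁵
Moon S: (2.8 × 10¹⁸) / (7.5 × 10⁷)³ = 6.637 × 10⁻⁶
Ratio (larger/smaller) = 2.0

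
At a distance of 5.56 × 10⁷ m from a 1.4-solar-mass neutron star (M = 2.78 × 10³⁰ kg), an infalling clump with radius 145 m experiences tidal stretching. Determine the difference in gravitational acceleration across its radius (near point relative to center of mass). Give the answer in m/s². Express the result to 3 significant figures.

3.13 × 10⁻¹ m/s²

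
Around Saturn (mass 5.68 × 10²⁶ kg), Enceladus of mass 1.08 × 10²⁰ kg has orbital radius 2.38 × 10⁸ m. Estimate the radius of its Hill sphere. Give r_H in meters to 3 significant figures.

9.49 × 10⁵ m

r_H ≈ a (m/3M)^(1/3)
    = (2.38 × 10⁸) × (1.08 × 10²⁰ / (3 × 5.68 × 10²⁶))^(1/3)
    = 9.49 × 10⁵ m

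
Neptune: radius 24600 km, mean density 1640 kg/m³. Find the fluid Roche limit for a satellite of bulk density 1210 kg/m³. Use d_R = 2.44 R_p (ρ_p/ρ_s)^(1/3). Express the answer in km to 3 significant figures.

66400 km

d_R = 2.44 × 24600 km × (1640/1210)^(1/3)
    = 66400 km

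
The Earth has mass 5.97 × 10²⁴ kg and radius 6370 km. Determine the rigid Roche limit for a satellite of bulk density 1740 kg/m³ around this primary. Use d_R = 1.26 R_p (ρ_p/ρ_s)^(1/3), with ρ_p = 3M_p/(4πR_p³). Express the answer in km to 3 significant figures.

ρ_p = 3M_p/(4πR_p³) = 3 × (5.97 × 10²⁴) / (4π × (6.37 × 10⁶ m)³) = 5510 kg/m³
d_R = 1.26 × 6370 km × (5510/1740)^(1/3)
    = 11800 km

11800 km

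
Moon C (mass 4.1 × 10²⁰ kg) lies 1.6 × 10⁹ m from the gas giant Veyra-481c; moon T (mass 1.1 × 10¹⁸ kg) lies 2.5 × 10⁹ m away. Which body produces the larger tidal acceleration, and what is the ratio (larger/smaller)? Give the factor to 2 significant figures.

The tide-raising term goes as M/d³ (the gradient of a 1/d² field).
Moon C: (4.1 × 10²⁰) / (1.6 × 10⁹)³ = 1.001 × 10⁻⁷
Moon T: (1.1 × 10¹⁸) / (2.5 × 10⁹)³ = 7.040 × 10⁻¹¹
Ratio (larger/smaller) = 1400

Moon C, by a factor of ≈ 1400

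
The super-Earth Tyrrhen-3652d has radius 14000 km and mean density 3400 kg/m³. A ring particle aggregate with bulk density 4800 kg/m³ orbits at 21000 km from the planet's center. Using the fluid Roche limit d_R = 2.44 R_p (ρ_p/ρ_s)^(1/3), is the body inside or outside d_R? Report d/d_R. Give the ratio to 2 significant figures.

d_R = 2.44 × (14000 km) × (3400/4800)^(1/3) = 30450 km
d/d_R = (21000) / (30450) = 0.69
Since d/d_R < 1, the body is inside the Roche limit.

inside; d/d_R ≈ 0.69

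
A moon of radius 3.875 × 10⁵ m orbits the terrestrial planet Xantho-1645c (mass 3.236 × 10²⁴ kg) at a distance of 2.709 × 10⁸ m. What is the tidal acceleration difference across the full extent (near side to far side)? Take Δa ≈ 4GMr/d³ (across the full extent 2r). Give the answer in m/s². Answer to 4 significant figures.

1.684 × 10⁻⁵ m/s²

Δa = 4GMr/d³
   = 4 × (6.674 × 10⁻¹¹) × (3.236 × 10²⁴) × (3.875 × 10⁵) / (2.709 × 10⁸)³
   = 1.684 × 10⁻⁵ m/s²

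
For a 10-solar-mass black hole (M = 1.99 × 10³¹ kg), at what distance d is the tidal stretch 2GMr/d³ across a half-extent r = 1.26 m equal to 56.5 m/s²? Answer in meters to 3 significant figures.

2GMr/d³ = a_tidal  ⇒  d = (2GMr / a_tidal)^(1/3)
d = (2 × 6.674×10⁻¹¹ × (1.99 × 10³¹) × (1.26) / (56.5))^(1/3)
  = 3.90 × 10⁶ m

3.90 × 10⁶ m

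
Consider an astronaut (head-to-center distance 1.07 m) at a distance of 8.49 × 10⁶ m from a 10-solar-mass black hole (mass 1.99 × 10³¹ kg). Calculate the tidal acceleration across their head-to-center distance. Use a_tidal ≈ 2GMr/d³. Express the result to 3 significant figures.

Δa = 2GMr/d³
   = 2 × (6.674 × 10⁻¹¹) × (1.99 × 10³¹) × (1.07) / (8.49 × 10⁶)³
   = 4.64 m/s²

4.64 m/s²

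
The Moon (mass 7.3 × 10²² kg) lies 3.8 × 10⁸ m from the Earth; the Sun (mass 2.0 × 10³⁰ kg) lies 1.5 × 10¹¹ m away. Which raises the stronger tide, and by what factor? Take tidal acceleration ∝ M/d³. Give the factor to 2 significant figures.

The tide-raising term goes as M/d³ (the gradient of a 1/d² field).
The Moon: (7.3 × 10²²) / (3.8 × 10⁸)³ = 1.330 × 10⁻³
The Sun: (2.0 × 10³⁰) / (1.5 × 10¹¹)³ = 5.926 × 10⁻⁴
Ratio (larger/smaller) = 2.2

The Moon, by a factor of ≈ 2.2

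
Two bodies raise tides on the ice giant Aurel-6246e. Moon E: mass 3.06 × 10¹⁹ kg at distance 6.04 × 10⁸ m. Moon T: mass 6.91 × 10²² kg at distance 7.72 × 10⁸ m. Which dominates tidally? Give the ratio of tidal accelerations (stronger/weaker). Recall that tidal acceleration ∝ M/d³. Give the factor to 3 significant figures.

Compare M/d³ for the two perturbers:
Moon E: (3.06 × 10¹⁹) / (6.04 × 10⁸)³ = 1.389 × 10⁻⁷
Moon T: (6.91 × 10²²) / (7.72 × 10⁸)³ = 1.502 × 10⁻⁴
Ratio (larger/smaller) = 1080

Moon T, by a factor of ≈ 1080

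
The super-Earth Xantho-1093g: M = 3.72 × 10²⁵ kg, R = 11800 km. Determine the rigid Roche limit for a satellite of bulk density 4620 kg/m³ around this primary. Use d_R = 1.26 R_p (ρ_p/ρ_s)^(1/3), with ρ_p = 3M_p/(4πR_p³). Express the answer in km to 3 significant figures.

ρ_p = 3M_p/(4πR_p³) = 3 × (3.72 × 10²⁵) / (4π × (1.18 × 10⁷ m)³) = 5410 kg/m³
d_R = 1.26 × 11800 km × (5410/4620)^(1/3)
    = 15700 km

15700 km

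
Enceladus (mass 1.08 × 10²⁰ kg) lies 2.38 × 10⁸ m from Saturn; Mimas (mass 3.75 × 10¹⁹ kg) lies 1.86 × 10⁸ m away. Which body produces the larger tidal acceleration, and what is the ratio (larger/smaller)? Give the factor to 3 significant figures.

Compare M/d³ for the two perturbers:
Enceladus: (1.08 × 10²⁰) / (2.38 × 10⁸)³ = 8.011 × 10⁻⁶
Mimas: (3.75 × 10¹⁹) / (1.86 × 10⁸)³ = 5.828 × 10⁻⁶
Ratio (larger/smaller) = 1.37

Enceladus, by a factor of ≈ 1.37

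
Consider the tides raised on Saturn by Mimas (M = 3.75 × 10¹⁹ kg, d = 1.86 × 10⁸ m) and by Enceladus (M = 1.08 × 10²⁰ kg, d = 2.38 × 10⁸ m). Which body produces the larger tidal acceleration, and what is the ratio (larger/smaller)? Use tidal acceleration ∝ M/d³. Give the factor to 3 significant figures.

Tidal acceleration ∝ M/d³, so compare M/d³ for each.
Mimas: (3.75 × 10¹⁹) / (1.86 × 10⁸)³ = 5.828 × 10⁻⁶
Enceladus: (1.08 × 10²⁰) / (2.38 × 10⁸)³ = 8.011 × 10⁻⁶
Ratio (larger/smaller) = 1.37

Enceladus, by a factor of ≈ 1.37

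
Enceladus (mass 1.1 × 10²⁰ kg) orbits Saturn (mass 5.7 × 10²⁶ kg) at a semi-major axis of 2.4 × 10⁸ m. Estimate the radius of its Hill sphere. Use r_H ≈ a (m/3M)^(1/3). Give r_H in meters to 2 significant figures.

r_H ≈ a (m/3M)^(1/3)
    = (2.4 × 10⁸) × (1.1 × 10²⁰ / (3 × 5.7 × 10²⁶))^(1/3)
    = 9.6 × 10⁵ m

9.6 × 10⁵ m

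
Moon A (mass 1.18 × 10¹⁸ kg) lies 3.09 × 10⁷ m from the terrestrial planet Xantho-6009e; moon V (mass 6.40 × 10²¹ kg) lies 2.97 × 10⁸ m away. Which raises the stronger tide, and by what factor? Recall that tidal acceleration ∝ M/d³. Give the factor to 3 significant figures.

Moon V, by a factor of ≈ 6.11

Tidal acceleration ∝ M/d³, so compare M/d³ for each.
Moon A: (1.18 × 10¹⁸) / (3.09 × 10⁷)³ = 4.000 × 10⁻⁵
Moon V: (6.40 × 10²¹) / (2.97 × 10⁸)³ = 2.443 × 10⁻⁴
Ratio (larger/smaller) = 6.11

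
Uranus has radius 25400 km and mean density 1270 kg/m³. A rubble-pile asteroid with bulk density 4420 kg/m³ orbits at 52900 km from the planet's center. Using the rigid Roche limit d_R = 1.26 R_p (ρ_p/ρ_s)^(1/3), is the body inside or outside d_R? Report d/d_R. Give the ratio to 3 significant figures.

d_R = 1.26 × (25400 km) × (1270/4420)^(1/3) = 21120 km
d/d_R = (52900) / (21120) = 2.50
Since d/d_R > 1, the body is outside the Roche limit.

outside; d/d_R ≈ 2.50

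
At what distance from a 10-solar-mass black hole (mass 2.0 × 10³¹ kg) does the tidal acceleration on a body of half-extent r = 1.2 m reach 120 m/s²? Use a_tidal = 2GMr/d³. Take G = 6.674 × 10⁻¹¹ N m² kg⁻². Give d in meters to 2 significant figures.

3.0 × 10⁶ m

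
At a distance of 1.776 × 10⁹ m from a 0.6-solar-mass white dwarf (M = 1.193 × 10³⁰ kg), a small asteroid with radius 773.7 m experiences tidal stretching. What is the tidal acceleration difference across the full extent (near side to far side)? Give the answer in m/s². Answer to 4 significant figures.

4.399 × 10⁻⁵ m/s²

Δg = 4GMr/d³
   = 4 × (6.674 × 10⁻¹¹) × (1.193 × 10³⁰) × (773.7) / (1.776 × 10⁹)³
   = 4.399 × 10⁻⁵ m/s²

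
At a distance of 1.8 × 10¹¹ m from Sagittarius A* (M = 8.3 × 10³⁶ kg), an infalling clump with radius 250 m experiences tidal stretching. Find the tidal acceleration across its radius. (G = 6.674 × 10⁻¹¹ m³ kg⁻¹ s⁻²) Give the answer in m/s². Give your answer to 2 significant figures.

Since r ≪ d, expand the inverse-square field across one radius to get the leading 2GMr/d³ term.
a_tidal = 2GMr/d³
        = 2 × (6.674 × 10⁻¹¹) × (8.3 × 10³⁶) × (250) / (1.8 × 10¹¹)³
        = 4.7 × 10⁻⁵ m/s²

4.7 × 10⁻⁵ m/s²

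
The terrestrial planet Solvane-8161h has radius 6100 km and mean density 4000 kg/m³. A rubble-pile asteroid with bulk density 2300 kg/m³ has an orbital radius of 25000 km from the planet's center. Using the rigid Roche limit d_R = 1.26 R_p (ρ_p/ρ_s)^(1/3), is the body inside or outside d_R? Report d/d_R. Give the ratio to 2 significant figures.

outside; d/d_R ≈ 2.7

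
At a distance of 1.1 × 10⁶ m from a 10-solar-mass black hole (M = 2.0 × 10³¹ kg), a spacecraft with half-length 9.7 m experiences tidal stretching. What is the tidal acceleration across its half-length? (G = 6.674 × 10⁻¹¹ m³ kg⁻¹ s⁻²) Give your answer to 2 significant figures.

Δg = 2GMr/d³
   = 2 × (6.674 × 10⁻¹¹) × (2.0 × 10³¹) × (9.7) / (1.1 × 10⁶)³
   = 1.9 × 10⁴ m/s²

1.9 × 10⁴ m/s²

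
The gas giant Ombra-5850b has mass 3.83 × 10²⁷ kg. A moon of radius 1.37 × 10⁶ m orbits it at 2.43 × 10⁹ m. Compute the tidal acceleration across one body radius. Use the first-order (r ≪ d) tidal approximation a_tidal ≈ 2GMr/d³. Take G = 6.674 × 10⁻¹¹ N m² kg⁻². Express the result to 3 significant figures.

Δa = 2GMr/d³
   = 2 × (6.674 × 10⁻¹¹) × (3.83 × 10²⁷) × (1.37 × 10⁶) / (2.43 × 10⁹)³
   = 4.88 × 10⁻⁵ m/s²

4.88 × 10⁻⁵ m/s²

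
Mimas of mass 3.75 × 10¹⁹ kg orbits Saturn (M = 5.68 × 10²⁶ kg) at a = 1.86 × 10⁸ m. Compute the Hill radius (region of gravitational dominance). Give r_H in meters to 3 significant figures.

5.21 × 10⁵ m

r_H ≈ a (m/3M)^(1/3)
    = (1.86 × 10⁸) × (3.75 × 10¹⁹ / (3 × 5.68 × 10²⁶))^(1/3)
    = 5.21 × 10⁵ m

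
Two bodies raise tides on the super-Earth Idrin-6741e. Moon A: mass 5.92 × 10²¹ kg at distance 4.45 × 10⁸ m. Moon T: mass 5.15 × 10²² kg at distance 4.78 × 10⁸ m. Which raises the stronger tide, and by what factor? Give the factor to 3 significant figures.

Compare M/d³ for the two perturbers:
Moon A: (5.92 × 10²¹) / (4.45 × 10⁸)³ = 6.718 × 10⁻⁵
Moon T: (5.15 × 10²²) / (4.78 × 10⁸)³ = 4.715 × 10⁻⁴
Ratio (larger/smaller) = 7.02

Moon T, by a factor of ≈ 7.02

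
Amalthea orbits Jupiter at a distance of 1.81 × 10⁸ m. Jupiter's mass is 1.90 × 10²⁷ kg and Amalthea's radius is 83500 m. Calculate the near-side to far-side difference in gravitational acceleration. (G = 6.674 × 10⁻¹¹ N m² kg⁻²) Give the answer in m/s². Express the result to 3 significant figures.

Differencing GM/(d−r)² and GM/(d+r)² to first order in r/d gives 4GMr/d³.
a_tidal = 4GMr/d³
        = 4 × (6.674 × 10⁻¹¹) × (1.90 × 10²⁷) × (83500) / (1.81 × 10⁸)³
        = 7.14 × 10⁻³ m/s²

7.14 × 10⁻³ m/s²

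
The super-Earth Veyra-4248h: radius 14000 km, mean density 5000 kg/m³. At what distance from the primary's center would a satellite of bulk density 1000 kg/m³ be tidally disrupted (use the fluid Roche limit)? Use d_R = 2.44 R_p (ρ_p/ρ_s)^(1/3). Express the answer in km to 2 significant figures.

58000 km

d_R = 2.44 × 14000 km × (5000/1000)^(1/3)
    = 58000 km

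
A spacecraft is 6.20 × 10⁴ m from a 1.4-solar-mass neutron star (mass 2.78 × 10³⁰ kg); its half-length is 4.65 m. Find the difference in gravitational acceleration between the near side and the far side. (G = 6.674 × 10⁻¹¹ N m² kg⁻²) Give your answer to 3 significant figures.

Differencing GM/(d−r)² and GM/(d+r)² to first order in r/d gives 4GMr/d³.
Δg = 4GMr/d³
   = 4 × (6.674 × 10⁻¹¹) × (2.78 × 10³⁰) × (4.65) / (6.20 × 10⁴)³
   = 1.45 × 10⁷ m/s²

1.45 × 10⁷ m/s²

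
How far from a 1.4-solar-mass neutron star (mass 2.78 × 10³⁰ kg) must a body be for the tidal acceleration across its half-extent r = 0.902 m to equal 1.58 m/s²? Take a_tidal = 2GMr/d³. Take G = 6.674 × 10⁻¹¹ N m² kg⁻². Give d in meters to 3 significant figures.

2GMr/d³ = a_tidal  ⇒  d = (2GMr / a_tidal)^(1/3)
d = (2 × 6.674×10⁻¹¹ × (2.78 × 10³⁰) × (0.902) / (1.58))^(1/3)
  = 5.96 × 10⁶ m

5.96 × 10⁶ m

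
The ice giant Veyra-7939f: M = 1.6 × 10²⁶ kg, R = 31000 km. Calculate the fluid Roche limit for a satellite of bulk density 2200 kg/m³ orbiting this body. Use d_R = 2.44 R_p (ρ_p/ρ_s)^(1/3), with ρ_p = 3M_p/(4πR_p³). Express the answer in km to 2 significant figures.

63000 km

ρ_p = 3M_p/(4πR_p³) = 3 × (1.6 × 10²⁶) / (4π × (3.1 × 10⁷ m)³) = 1300 kg/m³
d_R = 2.44 × 31000 km × (1300/2200)^(1/3)
    = 63000 km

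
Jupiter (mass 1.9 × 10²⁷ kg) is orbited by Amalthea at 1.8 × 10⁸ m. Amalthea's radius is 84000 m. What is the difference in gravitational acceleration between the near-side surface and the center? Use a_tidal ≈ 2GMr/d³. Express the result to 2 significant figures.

Differencing GM/(d−r)² and GM/d² to first order in r/d gives 2GMr/d³.
a_tidal = 2GMr/d³
        = 2 × (6.674 × 10⁻¹¹) × (1.9 × 10²⁷) × (84000) / (1.8 × 10⁸)³
        = 3.7 × 10⁻³ m/s²

3.7 × 10⁻³ m/s²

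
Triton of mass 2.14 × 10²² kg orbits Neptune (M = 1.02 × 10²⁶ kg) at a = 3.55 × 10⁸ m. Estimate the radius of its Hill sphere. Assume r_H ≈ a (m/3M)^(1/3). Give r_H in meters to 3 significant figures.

1.46 × 10⁷ m

r_H ≈ a (m/3M)^(1/3)
    = (3.55 × 10⁸) × (2.14 × 10²² / (3 × 1.02 × 10²⁶))^(1/3)
    = 1.46 × 10⁷ m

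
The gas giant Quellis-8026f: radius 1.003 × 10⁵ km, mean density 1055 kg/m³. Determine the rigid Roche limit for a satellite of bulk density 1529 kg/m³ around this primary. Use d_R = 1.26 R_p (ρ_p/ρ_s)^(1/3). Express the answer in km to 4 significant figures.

d_R = 1.26 × 1.003 × 10⁵ km × (1055/1529)^(1/3)
    = 1.117 × 10⁵ km

1.117 × 10⁵ km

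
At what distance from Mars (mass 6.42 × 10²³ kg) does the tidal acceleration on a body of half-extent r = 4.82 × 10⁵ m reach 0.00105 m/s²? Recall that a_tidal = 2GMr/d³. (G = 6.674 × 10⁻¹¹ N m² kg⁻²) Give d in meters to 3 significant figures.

2GMr/d³ = a_tidal  ⇒  d = (2GMr / a_tidal)^(1/3)
d = (2 × 6.674×10⁻¹¹ × (6.42 × 10²³) × (4.82 × 10⁵) / (0.00105))^(1/3)
  = 3.40 × 10⁷ m

3.40 × 10⁷ m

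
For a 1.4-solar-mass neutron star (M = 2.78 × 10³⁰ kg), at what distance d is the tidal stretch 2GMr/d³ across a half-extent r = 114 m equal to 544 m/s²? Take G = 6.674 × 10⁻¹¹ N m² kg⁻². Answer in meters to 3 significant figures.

4.27 × 10⁶ m

2GMr/d³ = a_tidal  ⇒  d = (2GMr / a_tidal)^(1/3)
d = (2 × 6.674×10⁻¹¹ × (2.78 × 10³⁰) × (114) / (544))^(1/3)
  = 4.27 × 10⁶ m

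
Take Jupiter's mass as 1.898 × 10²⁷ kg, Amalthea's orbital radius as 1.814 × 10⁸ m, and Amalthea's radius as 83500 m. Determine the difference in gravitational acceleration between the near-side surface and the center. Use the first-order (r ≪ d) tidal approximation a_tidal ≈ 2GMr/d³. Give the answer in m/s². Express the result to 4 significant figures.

a_tidal = 2GMr/d³
        = 2 × (6.674 × 10⁻¹¹) × (1.898 × 10²⁷) × (83500) / (1.814 × 10⁸)³
        = 3.544 × 10⁻³ m/s²

3.544 × 10⁻³ m/s²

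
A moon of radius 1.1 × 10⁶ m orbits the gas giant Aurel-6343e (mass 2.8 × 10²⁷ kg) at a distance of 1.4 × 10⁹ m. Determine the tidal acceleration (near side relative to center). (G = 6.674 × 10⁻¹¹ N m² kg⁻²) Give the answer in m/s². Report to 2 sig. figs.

1.5 × 10⁻⁴ m/s²

a_tidal = 2GMr/d³
        = 2 × (6.674 × 10⁻¹¹) × (2.8 × 10²⁷) × (1.1 × 10⁶) / (1.4 × 10⁹)³
        = 1.5 × 10⁻⁴ m/s²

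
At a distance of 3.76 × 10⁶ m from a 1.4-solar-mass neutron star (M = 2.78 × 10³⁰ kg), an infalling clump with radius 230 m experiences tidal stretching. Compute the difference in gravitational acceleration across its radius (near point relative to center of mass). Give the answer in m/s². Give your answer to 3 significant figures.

The tidal stretch is the gradient of GM/d² times the body's extent r, hence the 1/d³ dependence.
Δa = 2GMr/d³
   = 2 × (6.674 × 10⁻¹¹) × (2.78 × 10³⁰) × (230) / (3.76 × 10⁶)³
   = 1.61 × 10³ m/s²

1.61 × 10³ m/s²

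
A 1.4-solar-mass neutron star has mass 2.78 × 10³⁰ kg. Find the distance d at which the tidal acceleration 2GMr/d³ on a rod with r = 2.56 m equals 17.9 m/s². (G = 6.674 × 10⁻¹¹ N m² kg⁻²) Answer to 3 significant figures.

2GMr/d³ = a_tidal  ⇒  d = (2GMr / a_tidal)^(1/3)
d = (2 × 6.674×10⁻¹¹ × (2.78 × 10³⁰) × (2.56) / (17.9))^(1/3)
  = 3.76 × 10⁶ m

3.76 × 10⁶ m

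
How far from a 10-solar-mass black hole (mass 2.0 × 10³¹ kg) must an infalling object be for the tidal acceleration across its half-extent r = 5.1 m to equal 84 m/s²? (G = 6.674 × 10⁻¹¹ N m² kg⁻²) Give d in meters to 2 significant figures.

5.5 × 10⁶ m

2GMr/d³ = a_tidal  ⇒  d = (2GMr / a_tidal)^(1/3)
d = (2 × 6.674×10⁻¹¹ × (2.0 × 10³¹) × (5.1) / (84))^(1/3)
  = 5.5 × 10⁶ m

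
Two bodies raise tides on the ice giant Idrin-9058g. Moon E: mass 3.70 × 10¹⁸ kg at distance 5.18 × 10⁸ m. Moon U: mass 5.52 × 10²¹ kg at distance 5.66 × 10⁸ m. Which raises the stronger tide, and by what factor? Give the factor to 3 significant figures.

Moon U, by a factor of ≈ 1140

The tide-raising term goes as M/d³ (the gradient of a 1/d² field).
Moon E: (3.70 × 10¹⁸) / (5.18 × 10⁸)³ = 2.662 × 10⁻⁸
Moon U: (5.52 × 10²¹) / (5.66 × 10⁸)³ = 3.044 × 10⁻⁵
Ratio (larger/smaller) = 1140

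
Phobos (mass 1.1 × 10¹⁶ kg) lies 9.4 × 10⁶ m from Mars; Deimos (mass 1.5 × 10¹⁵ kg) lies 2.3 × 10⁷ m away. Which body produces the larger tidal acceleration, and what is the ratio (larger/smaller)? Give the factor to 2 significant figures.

Phobos, by a factor of ≈ 110

Compare M/d³ for the two perturbers:
Phobos: (1.1 × 10¹⁶) / (9.4 × 10⁶)³ = 1.324 × 10⁻⁵
Deimos: (1.5 × 10¹⁵) / (2.3 × 10⁷)³ = 1.233 × 10⁻⁷
Ratio (larger/smaller) = 110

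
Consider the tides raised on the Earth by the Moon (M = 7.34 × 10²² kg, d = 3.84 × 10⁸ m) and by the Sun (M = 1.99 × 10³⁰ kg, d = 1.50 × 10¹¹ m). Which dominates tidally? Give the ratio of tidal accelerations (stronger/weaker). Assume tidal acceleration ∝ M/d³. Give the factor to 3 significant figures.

The Moon, by a factor of ≈ 2.20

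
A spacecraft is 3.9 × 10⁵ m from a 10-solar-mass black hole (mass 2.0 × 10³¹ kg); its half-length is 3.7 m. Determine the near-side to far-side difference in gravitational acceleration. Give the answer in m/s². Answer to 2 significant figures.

Δg = 4GMr/d³
   = 4 × (6.674 × 10⁻¹¹) × (2.0 × 10³¹) × (3.7) / (3.9 × 10⁵)³
   = 3.3 × 10⁵ m/s²

3.3 × 10⁵ m/s²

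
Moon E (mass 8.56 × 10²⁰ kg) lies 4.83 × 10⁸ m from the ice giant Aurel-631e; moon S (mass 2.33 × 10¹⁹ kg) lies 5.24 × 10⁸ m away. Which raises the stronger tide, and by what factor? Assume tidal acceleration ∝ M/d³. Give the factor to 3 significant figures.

Moon E, by a factor of ≈ 46.9

Tidal acceleration ∝ M/d³, so compare M/d³ for each.
Moon E: (8.56 × 10²⁰) / (4.83 × 10⁸)³ = 7.597 × 10⁻⁶
Moon S: (2.33 × 10¹⁹) / (5.24 × 10⁸)³ = 1.619 × 10⁻⁷
Ratio (larger/smaller) = 46.9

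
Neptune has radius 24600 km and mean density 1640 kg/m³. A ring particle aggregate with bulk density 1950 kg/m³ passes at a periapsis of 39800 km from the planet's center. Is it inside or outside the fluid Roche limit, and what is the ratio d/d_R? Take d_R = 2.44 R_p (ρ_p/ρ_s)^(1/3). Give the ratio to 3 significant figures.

inside; d/d_R ≈ 0.702

d_R = 2.44 × (24600 km) × (1640/1950)^(1/3) = 56660 km
d/d_R = (39800) / (56660) = 0.702
Since d/d_R < 1, the body is inside the Roche limit.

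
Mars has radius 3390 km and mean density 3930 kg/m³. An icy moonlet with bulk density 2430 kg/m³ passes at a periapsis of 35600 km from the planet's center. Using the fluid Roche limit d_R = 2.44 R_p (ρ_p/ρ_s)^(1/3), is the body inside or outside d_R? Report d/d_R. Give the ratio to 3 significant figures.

outside; d/d_R ≈ 3.67

d_R = 2.44 × (3390 km) × (3930/2430)^(1/3) = 9709 km
d/d_R = (35600) / (9709) = 3.67
Since d/d_R > 1, the body is outside the Roche limit.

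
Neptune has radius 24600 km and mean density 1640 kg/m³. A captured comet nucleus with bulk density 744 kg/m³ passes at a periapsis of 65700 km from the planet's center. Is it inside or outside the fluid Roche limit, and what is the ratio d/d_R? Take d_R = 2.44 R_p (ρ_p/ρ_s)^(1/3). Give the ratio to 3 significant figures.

d_R = 2.44 × (24600 km) × (1640/744)^(1/3) = 78120 km
d/d_R = (65700) / (78120) = 0.841
Since d/d_R < 1, the body is inside the Roche limit.

inside; d/d_R ≈ 0.841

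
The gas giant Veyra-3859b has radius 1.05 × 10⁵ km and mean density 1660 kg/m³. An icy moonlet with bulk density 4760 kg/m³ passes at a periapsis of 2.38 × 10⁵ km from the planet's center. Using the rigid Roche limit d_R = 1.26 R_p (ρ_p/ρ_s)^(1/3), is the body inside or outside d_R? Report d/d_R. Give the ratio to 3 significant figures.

outside; d/d_R ≈ 2.56

d_R = 1.26 × (1.05 × 10⁵ km) × (1660/4760)^(1/3) = 93120 km
d/d_R = (2.38 × 10⁵) / (93120) = 2.56
Since d/d_R > 1, the body is outside the Roche limit.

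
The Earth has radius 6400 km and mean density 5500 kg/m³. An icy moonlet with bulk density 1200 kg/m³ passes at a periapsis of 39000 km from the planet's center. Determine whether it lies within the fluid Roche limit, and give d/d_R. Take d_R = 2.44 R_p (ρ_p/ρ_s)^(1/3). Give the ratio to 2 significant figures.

d_R = 2.44 × (6400 km) × (5500/1200)^(1/3) = 25940 km
d/d_R = (39000) / (25940) = 1.5
Since d/d_R > 1, the body is outside the Roche limit.

outside; d/d_R ≈ 1.5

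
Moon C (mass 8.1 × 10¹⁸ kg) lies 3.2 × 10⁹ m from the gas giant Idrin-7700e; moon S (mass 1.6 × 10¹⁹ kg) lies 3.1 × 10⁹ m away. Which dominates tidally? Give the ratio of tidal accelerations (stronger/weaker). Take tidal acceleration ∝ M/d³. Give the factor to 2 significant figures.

Moon S, by a factor of ≈ 2.2

Tidal acceleration ∝ M/d³, so compare M/d³ for each.
Moon C: (8.1 × 10¹⁸) / (3.2 × 10⁹)³ = 2.472 × 10⁻¹⁰
Moon S: (1.6 × 10¹⁹) / (3.1 × 10⁹)³ = 5.371 × 10⁻¹⁰
Ratio (larger/smaller) = 2.2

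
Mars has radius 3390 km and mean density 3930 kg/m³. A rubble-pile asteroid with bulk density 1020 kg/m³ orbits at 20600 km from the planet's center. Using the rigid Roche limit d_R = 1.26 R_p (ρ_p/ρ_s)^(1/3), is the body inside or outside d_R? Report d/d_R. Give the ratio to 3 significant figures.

d_R = 1.26 × (3390 km) × (3930/1020)^(1/3) = 6696 km
d/d_R = (20600) / (6696) = 3.08
Since d/d_R > 1, the body is outside the Roche limit.

outside; d/d_R ≈ 3.08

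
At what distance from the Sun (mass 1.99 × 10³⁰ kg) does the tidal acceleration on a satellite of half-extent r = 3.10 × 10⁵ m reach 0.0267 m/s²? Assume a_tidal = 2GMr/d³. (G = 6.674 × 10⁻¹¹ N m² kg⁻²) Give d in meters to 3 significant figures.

2GMr/d³ = a_tidal  ⇒  d = (2GMr / a_tidal)^(1/3)
d = (2 × 6.674×10⁻¹¹ × (1.99 × 10³⁰) × (3.10 × 10⁵) / (0.0267))^(1/3)
  = 1.46 × 10⁹ m

1.46 × 10⁹ m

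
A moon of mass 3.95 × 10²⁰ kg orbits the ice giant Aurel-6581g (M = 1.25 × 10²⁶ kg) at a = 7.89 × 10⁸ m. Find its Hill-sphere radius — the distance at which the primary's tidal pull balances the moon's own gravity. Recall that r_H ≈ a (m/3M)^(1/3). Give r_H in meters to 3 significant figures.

r_H ≈ a (m/3M)^(1/3)
    = (7.89 × 10⁸) × (3.95 × 10²⁰ / (3 × 1.25 × 10²⁶))^(1/3)
    = 8.03 × 10⁶ m

8.03 × 10⁶ m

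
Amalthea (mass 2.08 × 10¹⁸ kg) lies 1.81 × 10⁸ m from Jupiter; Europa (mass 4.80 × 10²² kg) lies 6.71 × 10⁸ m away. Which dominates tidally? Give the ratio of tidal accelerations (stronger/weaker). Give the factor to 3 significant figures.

Europa, by a factor of ≈ 453

Tidal acceleration ∝ M/d³, so compare M/d³ for each.
Amalthea: (2.08 × 10¹⁸) / (1.81 × 10⁸)³ = 3.508 × 10⁻⁷
Europa: (4.80 × 10²²) / (6.71 × 10⁸)³ = 1.589 × 10⁻⁴
Ratio (larger/smaller) = 453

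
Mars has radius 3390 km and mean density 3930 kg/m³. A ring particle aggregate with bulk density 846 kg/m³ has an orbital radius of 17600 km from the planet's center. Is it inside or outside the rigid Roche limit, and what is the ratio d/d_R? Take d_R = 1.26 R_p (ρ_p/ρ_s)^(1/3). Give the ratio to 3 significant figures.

d_R = 1.26 × (3390 km) × (3930/846)^(1/3) = 7127 km
d/d_R = (17600) / (7127) = 2.47
Since d/d_R > 1, the body is outside the Roche limit.

outside; d/d_R ≈ 2.47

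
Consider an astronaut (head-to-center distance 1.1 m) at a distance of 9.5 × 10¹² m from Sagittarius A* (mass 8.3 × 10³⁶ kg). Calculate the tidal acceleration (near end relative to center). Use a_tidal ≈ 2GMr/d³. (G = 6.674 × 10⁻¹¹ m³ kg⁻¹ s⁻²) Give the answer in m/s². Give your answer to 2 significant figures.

Δa = 2GMr/d³
   = 2 × (6.674 × 10⁻¹¹) × (8.3 × 10³⁶) × (1.1) / (9.5 × 10¹²)³
   = 1.4 × 10⁻¹² m/s²

1.4 × 10⁻¹² m/s²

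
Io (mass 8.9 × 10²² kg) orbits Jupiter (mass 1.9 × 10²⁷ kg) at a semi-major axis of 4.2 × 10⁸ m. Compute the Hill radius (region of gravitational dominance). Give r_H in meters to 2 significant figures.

r_H ≈ a (m/3M)^(1/3)
    = (4.2 × 10⁸) × (8.9 × 10²² / (3 × 1.9 × 10²⁷))^(1/3)
    = 1.0 × 10⁷ m

1.0 × 10⁷ m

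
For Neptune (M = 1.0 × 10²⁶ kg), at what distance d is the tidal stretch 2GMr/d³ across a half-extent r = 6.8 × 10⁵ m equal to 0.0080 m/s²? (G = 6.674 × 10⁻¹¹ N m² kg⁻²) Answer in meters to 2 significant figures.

2GMr/d³ = a_tidal  ⇒  d = (2GMr / a_tidal)^(1/3)
d = (2 × 6.674×10⁻¹¹ × (1.0 × 10²⁶) × (6.8 × 10⁵) / (0.0080))^(1/3)
  = 1.0 × 10⁸ m

1.0 × 10⁸ m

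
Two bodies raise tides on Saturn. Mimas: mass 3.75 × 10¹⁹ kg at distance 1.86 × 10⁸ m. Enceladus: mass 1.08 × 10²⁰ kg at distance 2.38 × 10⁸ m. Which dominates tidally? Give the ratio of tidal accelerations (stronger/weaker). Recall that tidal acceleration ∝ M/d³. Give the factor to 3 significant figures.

Enceladus, by a factor of ≈ 1.37

The tide-raising term goes as M/d³ (the gradient of a 1/d² field).
Mimas: (3.75 × 10¹⁹) / (1.86 × 10⁸)³ = 5.828 × 10⁻⁶
Enceladus: (1.08 × 10²⁰) / (2.38 × 10⁸)³ = 8.011 × 10⁻⁶
Ratio (larger/smaller) = 1.37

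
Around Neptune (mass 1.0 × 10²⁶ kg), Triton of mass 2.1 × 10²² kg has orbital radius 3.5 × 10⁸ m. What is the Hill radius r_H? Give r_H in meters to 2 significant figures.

r_H ≈ a (m/3M)^(1/3)
    = (3.5 × 10⁸) × (2.1 × 10²² / (3 × 1.0 × 10²⁶))^(1/3)
    = 1.4 × 10⁷ m

1.4 × 10⁷ m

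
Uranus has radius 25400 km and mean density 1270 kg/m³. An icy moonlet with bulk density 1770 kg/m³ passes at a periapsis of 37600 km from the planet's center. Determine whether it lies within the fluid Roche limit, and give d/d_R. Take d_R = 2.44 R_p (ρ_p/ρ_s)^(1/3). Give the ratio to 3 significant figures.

d_R = 2.44 × (25400 km) × (1270/1770)^(1/3) = 55480 km
d/d_R = (37600) / (55480) = 0.678
Since d/d_R < 1, the body is inside the Roche limit.

inside; d/d_R ≈ 0.678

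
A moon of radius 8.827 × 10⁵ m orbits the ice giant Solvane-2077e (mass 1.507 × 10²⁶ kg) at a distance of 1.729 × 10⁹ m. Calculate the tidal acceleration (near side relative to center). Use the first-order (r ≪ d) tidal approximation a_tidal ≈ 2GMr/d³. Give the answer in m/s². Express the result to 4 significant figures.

3.435 × 10⁻⁶ m/s²

Δa = 2GMr/d³
   = 2 × (6.674 × 10⁻¹¹) × (1.507 × 10²⁶) × (8.827 × 10⁵) / (1.729 × 10⁹)³
   = 3.435 × 10⁻⁶ m/s²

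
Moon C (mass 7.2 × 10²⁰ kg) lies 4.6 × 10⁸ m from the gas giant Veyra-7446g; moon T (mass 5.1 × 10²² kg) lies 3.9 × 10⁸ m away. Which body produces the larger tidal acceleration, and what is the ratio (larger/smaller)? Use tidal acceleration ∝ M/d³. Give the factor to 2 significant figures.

Moon T, by a factor of ≈ 120

Compare M/d³ for the two perturbers:
Moon C: (7.2 × 10²⁰) / (4.6 × 10⁸)³ = 7.397 × 10⁻⁶
Moon T: (5.1 × 10²²) / (3.9 × 10⁸)³ = 8.598 × 10⁻⁴
Ratio (larger/smaller) = 120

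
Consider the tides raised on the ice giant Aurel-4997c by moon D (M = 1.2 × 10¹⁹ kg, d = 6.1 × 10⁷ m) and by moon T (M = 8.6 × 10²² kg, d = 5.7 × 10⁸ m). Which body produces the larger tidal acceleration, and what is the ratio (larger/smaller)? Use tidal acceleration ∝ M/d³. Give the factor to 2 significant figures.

Tidal stretch scales as M/d³; compute that for each body.
Moon D: (1.2 × 10¹⁹) / (6.1 × 10⁷)³ = 5.287 × 10⁻⁵
Moon T: (8.6 × 10²²) / (5.7 × 10⁸)³ = 4.644 × 10⁻⁴
Ratio (larger/smaller) = 8.8

Moon T, by a factor of ≈ 8.8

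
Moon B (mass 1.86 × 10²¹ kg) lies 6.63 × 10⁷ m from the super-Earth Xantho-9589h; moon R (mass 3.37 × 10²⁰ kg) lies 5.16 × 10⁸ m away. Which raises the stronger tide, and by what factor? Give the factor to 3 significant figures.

Tidal stretch scales as M/d³; compute that for each body.
Moon B: (1.86 × 10²¹) / (6.63 × 10⁷)³ = 6.382 × 10⁻³
Moon R: (3.37 × 10²⁰) / (5.16 × 10⁸)³ = 2.453 × 10⁻⁶
Ratio (larger/smaller) = 2600

Moon B, by a factor of ≈ 2600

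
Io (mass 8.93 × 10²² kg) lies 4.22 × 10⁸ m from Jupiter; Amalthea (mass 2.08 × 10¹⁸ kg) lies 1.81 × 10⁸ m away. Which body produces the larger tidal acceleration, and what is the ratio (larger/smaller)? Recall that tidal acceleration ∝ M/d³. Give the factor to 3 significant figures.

Compare M/d³ for the two perturbers:
Io: (8.93 × 10²²) / (4.22 × 10⁸)³ = 1.188 × 10⁻³
Amalthea: (2.08 × 10¹⁸) / (1.81 × 10⁸)³ = 3.508 × 10⁻⁷
Ratio (larger/smaller) = 3390

Io, by a factor of ≈ 3390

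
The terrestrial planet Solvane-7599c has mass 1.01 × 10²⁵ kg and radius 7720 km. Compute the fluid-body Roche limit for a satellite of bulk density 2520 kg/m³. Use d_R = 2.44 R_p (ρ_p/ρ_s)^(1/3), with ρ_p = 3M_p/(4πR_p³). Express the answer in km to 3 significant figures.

24000 km

ρ_p = 3M_p/(4πR_p³) = 3 × (1.01 × 10²⁵) / (4π × (7.72 × 10⁶ m)³) = 5240 kg/m³
d_R = 2.44 × 7720 km × (5240/2520)^(1/3)
    = 24000 km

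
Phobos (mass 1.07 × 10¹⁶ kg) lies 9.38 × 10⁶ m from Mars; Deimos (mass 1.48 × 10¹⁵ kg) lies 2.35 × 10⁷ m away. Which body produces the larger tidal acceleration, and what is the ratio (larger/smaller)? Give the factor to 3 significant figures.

Compare M/d³ for the two perturbers:
Phobos: (1.07 × 10¹⁶) / (9.38 × 10⁶)³ = 1.297 × 10⁻⁵
Deimos: (1.48 × 10¹⁵) / (2.35 × 10⁷)³ = 1.140 × 10⁻⁷
Ratio (larger/smaller) = 114

Phobos, by a factor of ≈ 114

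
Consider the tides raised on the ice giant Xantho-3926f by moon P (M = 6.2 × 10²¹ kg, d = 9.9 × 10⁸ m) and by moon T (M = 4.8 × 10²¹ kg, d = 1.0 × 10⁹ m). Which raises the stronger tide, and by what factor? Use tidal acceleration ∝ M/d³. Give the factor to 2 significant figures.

Moon P, by a factor of ≈ 1.3

Tidal stretch scales as M/d³; compute that for each body.
Moon P: (6.2 × 10²¹) / (9.9 × 10⁸)³ = 6.390 × 10⁻⁶
Moon T: (4.8 × 10²¹) / (1.0 × 10⁹)³ = 4.800 × 10⁻⁶
Ratio (larger/smaller) = 1.3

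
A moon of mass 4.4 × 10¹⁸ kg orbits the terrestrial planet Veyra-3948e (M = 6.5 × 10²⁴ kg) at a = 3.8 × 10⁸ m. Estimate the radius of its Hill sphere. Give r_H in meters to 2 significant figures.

r_H ≈ a (m/3M)^(1/3)
    = (3.8 × 10⁸) × (4.4 × 10¹⁸ / (3 × 6.5 × 10²⁴))^(1/3)
    = 2.3 × 10⁶ m

2.3 × 10⁶ m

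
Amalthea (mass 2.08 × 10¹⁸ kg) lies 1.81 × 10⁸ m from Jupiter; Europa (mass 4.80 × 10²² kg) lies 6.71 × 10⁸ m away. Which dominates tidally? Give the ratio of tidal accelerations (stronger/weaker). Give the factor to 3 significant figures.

Compare M/d³ for the two perturbers:
Amalthea: (2.08 × 10¹⁸) / (1.81 × 10⁸)³ = 3.508 × 10⁻⁷
Europa: (4.80 × 10²²) / (6.71 × 10⁸)³ = 1.589 × 10⁻⁴
Ratio (larger/smaller) = 453

Europa, by a factor of ≈ 453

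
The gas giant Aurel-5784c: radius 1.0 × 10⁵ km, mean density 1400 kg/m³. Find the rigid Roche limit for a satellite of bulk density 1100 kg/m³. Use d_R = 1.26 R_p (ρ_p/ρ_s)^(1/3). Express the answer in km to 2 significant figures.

1.4 × 10⁵ km

d_R = 1.26 × 1.0 × 10⁵ km × (1400/1100)^(1/3)
    = 1.4 × 10⁵ km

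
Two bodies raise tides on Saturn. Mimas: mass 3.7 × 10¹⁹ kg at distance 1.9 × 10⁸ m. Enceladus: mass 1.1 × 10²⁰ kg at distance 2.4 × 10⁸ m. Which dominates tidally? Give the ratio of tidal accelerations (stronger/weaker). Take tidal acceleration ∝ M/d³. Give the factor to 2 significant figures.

Compare M/d³ for the two perturbers:
Mimas: (3.7 × 10¹⁹) / (1.9 × 10⁸)³ = 5.394 × 10⁻⁶
Enceladus: (1.1 × 10²⁰) / (2.4 × 10⁸)³ = 7.957 × 10⁻⁶
Ratio (larger/smaller) = 1.5

Enceladus, by a factor of ≈ 1.5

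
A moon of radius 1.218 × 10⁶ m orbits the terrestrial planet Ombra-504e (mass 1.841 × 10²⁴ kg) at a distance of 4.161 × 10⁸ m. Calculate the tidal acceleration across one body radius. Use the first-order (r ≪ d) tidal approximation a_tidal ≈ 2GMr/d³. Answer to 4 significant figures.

Δa = 2GMr/d³
   = 2 × (6.674 × 10⁻¹¹) × (1.841 × 10²⁴) × (1.218 × 10⁶) / (4.161 × 10⁸)³
   = 4.155 × 10⁻⁶ m/s²

4.155 × 10⁻⁶ m/s²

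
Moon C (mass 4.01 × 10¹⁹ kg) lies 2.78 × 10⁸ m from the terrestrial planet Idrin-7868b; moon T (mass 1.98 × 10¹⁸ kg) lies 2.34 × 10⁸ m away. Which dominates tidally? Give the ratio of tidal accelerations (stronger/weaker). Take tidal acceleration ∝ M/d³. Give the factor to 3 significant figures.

Moon C, by a factor of ≈ 12.1

The tide-raising term goes as M/d³ (the gradient of a 1/d² field).
Moon C: (4.01 × 10¹⁹) / (2.78 × 10⁸)³ = 1.866 × 10⁻⁶
Moon T: (1.98 × 10¹⁸) / (2.34 × 10⁸)³ = 1.545 × 10⁻⁷
Ratio (larger/smaller) = 12.1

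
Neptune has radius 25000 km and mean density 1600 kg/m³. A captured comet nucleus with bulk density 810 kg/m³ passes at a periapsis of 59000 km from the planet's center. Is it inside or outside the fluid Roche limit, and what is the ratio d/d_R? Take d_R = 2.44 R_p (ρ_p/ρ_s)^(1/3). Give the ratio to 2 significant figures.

d_R = 2.44 × (25000 km) × (1600/810)^(1/3) = 76540 km
d/d_R = (59000) / (76540) = 0.77
Since d/d_R < 1, the body is inside the Roche limit.

inside; d/d_R ≈ 0.77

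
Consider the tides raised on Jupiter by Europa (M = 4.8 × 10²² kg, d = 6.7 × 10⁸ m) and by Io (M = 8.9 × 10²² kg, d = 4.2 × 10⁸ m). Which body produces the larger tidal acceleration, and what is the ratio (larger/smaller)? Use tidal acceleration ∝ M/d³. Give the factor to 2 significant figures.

Io, by a factor of ≈ 7.5

Tidal stretch scales as M/d³; compute that for each body.
Europa: (4.8 × 10²²) / (6.7 × 10⁸)³ = 1.596 × 10⁻⁴
Io: (8.9 × 10²²) / (4.2 × 10⁸)³ = 1.201 × 10⁻³
Ratio (larger/smaller) = 7.5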